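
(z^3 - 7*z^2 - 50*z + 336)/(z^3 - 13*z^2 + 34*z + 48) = (z + 7)/(z + 1)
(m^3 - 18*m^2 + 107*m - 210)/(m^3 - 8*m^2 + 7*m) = (m^2 - 11*m + 30)/(m*(m - 1))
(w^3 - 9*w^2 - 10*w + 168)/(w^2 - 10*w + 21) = (w^2 - 2*w - 24)/(w - 3)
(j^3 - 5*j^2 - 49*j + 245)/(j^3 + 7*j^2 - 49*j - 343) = (j - 5)/(j + 7)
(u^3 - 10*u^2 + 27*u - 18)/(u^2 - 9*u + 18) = u - 1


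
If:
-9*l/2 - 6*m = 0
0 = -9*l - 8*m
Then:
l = 0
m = 0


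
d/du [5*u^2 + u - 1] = 10*u + 1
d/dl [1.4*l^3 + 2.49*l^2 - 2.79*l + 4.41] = 4.2*l^2 + 4.98*l - 2.79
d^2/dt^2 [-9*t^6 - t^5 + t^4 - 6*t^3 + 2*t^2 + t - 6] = -270*t^4 - 20*t^3 + 12*t^2 - 36*t + 4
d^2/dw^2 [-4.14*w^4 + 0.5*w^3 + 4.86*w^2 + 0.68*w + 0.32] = -49.68*w^2 + 3.0*w + 9.72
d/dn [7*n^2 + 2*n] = 14*n + 2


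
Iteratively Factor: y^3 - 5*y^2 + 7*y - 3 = (y - 1)*(y^2 - 4*y + 3) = (y - 1)^2*(y - 3)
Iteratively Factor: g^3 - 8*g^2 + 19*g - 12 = (g - 1)*(g^2 - 7*g + 12) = (g - 3)*(g - 1)*(g - 4)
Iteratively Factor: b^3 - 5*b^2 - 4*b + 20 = (b - 2)*(b^2 - 3*b - 10) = (b - 2)*(b + 2)*(b - 5)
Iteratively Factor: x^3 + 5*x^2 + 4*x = (x + 1)*(x^2 + 4*x) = (x + 1)*(x + 4)*(x)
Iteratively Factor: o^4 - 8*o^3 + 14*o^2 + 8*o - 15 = (o - 1)*(o^3 - 7*o^2 + 7*o + 15) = (o - 1)*(o + 1)*(o^2 - 8*o + 15) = (o - 3)*(o - 1)*(o + 1)*(o - 5)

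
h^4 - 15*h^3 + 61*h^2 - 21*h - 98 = (h - 7)^2*(h - 2)*(h + 1)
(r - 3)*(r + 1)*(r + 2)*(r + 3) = r^4 + 3*r^3 - 7*r^2 - 27*r - 18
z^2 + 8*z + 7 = (z + 1)*(z + 7)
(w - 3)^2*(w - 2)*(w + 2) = w^4 - 6*w^3 + 5*w^2 + 24*w - 36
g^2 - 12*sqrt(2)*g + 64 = (g - 8*sqrt(2))*(g - 4*sqrt(2))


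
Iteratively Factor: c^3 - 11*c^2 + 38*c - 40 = (c - 5)*(c^2 - 6*c + 8) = (c - 5)*(c - 2)*(c - 4)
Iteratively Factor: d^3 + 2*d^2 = (d + 2)*(d^2) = d*(d + 2)*(d)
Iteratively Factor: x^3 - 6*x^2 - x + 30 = (x - 5)*(x^2 - x - 6) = (x - 5)*(x + 2)*(x - 3)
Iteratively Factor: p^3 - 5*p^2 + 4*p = (p - 4)*(p^2 - p) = p*(p - 4)*(p - 1)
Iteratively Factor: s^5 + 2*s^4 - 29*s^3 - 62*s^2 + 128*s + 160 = (s - 5)*(s^4 + 7*s^3 + 6*s^2 - 32*s - 32) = (s - 5)*(s - 2)*(s^3 + 9*s^2 + 24*s + 16) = (s - 5)*(s - 2)*(s + 1)*(s^2 + 8*s + 16) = (s - 5)*(s - 2)*(s + 1)*(s + 4)*(s + 4)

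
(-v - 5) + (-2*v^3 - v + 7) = -2*v^3 - 2*v + 2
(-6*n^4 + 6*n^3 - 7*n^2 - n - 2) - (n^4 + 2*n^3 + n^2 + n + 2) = -7*n^4 + 4*n^3 - 8*n^2 - 2*n - 4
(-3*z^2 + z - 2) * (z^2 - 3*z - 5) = -3*z^4 + 10*z^3 + 10*z^2 + z + 10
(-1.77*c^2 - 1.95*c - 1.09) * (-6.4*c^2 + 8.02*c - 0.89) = 11.328*c^4 - 1.7154*c^3 - 7.0877*c^2 - 7.0063*c + 0.9701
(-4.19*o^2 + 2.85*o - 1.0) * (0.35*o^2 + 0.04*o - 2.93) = -1.4665*o^4 + 0.8299*o^3 + 12.0407*o^2 - 8.3905*o + 2.93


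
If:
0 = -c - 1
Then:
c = -1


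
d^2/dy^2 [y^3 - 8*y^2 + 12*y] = 6*y - 16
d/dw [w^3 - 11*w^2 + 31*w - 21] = 3*w^2 - 22*w + 31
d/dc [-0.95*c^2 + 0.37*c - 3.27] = 0.37 - 1.9*c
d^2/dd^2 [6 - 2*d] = 0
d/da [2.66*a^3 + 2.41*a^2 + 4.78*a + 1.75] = 7.98*a^2 + 4.82*a + 4.78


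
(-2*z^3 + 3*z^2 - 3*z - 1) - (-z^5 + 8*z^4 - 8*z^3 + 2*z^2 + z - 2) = z^5 - 8*z^4 + 6*z^3 + z^2 - 4*z + 1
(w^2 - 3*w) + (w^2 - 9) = 2*w^2 - 3*w - 9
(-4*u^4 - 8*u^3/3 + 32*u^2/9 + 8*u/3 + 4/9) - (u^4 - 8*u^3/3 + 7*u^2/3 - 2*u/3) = -5*u^4 + 11*u^2/9 + 10*u/3 + 4/9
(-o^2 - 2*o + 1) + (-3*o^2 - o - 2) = -4*o^2 - 3*o - 1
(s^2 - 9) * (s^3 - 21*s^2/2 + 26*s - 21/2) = s^5 - 21*s^4/2 + 17*s^3 + 84*s^2 - 234*s + 189/2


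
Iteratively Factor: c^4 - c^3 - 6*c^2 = (c + 2)*(c^3 - 3*c^2) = c*(c + 2)*(c^2 - 3*c) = c*(c - 3)*(c + 2)*(c)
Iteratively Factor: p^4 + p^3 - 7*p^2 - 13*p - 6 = (p + 1)*(p^3 - 7*p - 6) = (p + 1)*(p + 2)*(p^2 - 2*p - 3) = (p - 3)*(p + 1)*(p + 2)*(p + 1)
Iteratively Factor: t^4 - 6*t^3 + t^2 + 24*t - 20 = (t - 5)*(t^3 - t^2 - 4*t + 4) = (t - 5)*(t - 2)*(t^2 + t - 2) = (t - 5)*(t - 2)*(t + 2)*(t - 1)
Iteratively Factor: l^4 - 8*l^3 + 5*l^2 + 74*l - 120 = (l - 4)*(l^3 - 4*l^2 - 11*l + 30) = (l - 4)*(l - 2)*(l^2 - 2*l - 15) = (l - 4)*(l - 2)*(l + 3)*(l - 5)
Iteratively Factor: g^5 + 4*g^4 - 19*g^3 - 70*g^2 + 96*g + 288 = (g - 3)*(g^4 + 7*g^3 + 2*g^2 - 64*g - 96) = (g - 3)*(g + 2)*(g^3 + 5*g^2 - 8*g - 48) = (g - 3)*(g + 2)*(g + 4)*(g^2 + g - 12) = (g - 3)*(g + 2)*(g + 4)^2*(g - 3)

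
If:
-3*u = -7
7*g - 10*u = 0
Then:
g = 10/3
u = 7/3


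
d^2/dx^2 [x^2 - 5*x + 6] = 2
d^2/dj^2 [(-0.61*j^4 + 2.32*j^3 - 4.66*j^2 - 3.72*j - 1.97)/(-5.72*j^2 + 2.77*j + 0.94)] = (39.916448*j^6 - 57.9905040000001*j^5 + 8.40372600000001*j^4 + 355.957184*j^3 + 507.289872*j^2 - 79.570344*j + 40.278698)/(187.149248*j^6 - 271.889904*j^5 + 39.401076*j^4 + 68.108483*j^3 - 6.475002*j^2 - 7.342716*j - 0.830584)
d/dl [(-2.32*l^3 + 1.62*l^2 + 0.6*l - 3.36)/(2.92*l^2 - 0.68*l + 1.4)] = (-6.7744*l^4 + 3.1552*l^3 - 12.5976*l^2 + 24.1584*l - 1.4448)/(8.5264*l^4 - 3.9712*l^3 + 8.6384*l^2 - 1.904*l + 1.96)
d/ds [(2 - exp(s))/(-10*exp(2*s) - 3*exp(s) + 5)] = (-(exp(s) - 2)*(20*exp(s) + 3) + 10*exp(2*s) + 3*exp(s) - 5)*exp(s)/(10*exp(2*s) + 3*exp(s) - 5)^2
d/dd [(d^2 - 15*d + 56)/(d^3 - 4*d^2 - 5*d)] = (-d^4 + 30*d^3 - 233*d^2 + 448*d + 280)/(d^2*(d^4 - 8*d^3 + 6*d^2 + 40*d + 25))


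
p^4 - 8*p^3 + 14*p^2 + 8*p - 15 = (p - 5)*(p - 3)*(p - 1)*(p + 1)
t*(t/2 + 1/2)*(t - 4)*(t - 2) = t^4/2 - 5*t^3/2 + t^2 + 4*t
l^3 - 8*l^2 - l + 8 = (l - 8)*(l - 1)*(l + 1)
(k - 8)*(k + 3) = k^2 - 5*k - 24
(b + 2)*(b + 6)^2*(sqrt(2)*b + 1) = sqrt(2)*b^4 + b^3 + 14*sqrt(2)*b^3 + 14*b^2 + 60*sqrt(2)*b^2 + 60*b + 72*sqrt(2)*b + 72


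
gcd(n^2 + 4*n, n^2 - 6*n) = n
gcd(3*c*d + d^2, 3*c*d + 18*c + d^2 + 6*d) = 3*c + d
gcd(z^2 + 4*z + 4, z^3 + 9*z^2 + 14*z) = z + 2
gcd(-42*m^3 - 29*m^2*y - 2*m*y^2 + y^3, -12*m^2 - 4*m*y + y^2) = 2*m + y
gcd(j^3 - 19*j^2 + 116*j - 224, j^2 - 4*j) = j - 4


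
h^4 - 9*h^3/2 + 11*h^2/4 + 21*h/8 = h*(h - 7/2)*(h - 3/2)*(h + 1/2)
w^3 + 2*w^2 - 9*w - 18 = (w - 3)*(w + 2)*(w + 3)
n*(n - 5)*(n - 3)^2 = n^4 - 11*n^3 + 39*n^2 - 45*n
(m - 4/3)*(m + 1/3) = m^2 - m - 4/9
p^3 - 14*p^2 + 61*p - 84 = (p - 7)*(p - 4)*(p - 3)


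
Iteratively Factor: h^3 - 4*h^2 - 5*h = (h - 5)*(h^2 + h) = (h - 5)*(h + 1)*(h)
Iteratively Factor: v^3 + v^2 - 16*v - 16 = (v + 4)*(v^2 - 3*v - 4) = (v - 4)*(v + 4)*(v + 1)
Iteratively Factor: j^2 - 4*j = (j)*(j - 4)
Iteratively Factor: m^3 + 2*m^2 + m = (m + 1)*(m^2 + m) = m*(m + 1)*(m + 1)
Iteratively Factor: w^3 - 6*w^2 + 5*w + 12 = (w - 3)*(w^2 - 3*w - 4) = (w - 4)*(w - 3)*(w + 1)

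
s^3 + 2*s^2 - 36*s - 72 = (s - 6)*(s + 2)*(s + 6)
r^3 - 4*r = r*(r - 2)*(r + 2)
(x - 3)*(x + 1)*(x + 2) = x^3 - 7*x - 6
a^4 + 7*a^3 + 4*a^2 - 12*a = a*(a - 1)*(a + 2)*(a + 6)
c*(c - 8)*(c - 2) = c^3 - 10*c^2 + 16*c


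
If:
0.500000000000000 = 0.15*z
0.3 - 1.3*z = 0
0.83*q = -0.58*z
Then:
No Solution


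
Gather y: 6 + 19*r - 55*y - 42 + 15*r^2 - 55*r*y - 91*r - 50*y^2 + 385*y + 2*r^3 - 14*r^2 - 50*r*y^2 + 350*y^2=2*r^3 + r^2 - 72*r + y^2*(300 - 50*r) + y*(330 - 55*r) - 36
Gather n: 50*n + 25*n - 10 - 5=75*n - 15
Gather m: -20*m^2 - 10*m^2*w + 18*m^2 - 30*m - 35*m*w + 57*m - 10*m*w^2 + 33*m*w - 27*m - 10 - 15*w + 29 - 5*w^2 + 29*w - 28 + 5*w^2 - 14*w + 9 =m^2*(-10*w - 2) + m*(-10*w^2 - 2*w)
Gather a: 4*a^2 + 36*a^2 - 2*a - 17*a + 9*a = 40*a^2 - 10*a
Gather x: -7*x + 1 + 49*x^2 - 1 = 49*x^2 - 7*x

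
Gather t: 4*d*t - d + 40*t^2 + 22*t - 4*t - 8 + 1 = -d + 40*t^2 + t*(4*d + 18) - 7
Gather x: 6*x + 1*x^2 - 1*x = x^2 + 5*x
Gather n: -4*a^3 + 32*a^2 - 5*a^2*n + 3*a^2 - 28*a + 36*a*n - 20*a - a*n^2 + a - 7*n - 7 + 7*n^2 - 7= -4*a^3 + 35*a^2 - 47*a + n^2*(7 - a) + n*(-5*a^2 + 36*a - 7) - 14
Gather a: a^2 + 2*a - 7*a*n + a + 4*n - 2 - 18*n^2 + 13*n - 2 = a^2 + a*(3 - 7*n) - 18*n^2 + 17*n - 4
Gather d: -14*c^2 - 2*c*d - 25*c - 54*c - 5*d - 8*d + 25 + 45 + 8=-14*c^2 - 79*c + d*(-2*c - 13) + 78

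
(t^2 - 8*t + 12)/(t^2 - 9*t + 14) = (t - 6)/(t - 7)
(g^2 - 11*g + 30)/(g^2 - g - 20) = (g - 6)/(g + 4)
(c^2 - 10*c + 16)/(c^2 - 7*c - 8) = (c - 2)/(c + 1)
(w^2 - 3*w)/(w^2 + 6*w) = (w - 3)/(w + 6)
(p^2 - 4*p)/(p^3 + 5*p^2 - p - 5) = p*(p - 4)/(p^3 + 5*p^2 - p - 5)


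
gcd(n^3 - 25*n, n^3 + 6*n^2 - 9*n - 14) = 1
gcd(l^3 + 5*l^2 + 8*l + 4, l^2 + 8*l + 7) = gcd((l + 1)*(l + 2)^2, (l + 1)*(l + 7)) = l + 1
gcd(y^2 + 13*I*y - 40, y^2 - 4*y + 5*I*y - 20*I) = y + 5*I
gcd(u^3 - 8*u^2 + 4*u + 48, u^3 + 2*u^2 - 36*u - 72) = u^2 - 4*u - 12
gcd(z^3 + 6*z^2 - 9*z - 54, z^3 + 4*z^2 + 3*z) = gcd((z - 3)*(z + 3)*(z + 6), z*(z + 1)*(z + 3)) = z + 3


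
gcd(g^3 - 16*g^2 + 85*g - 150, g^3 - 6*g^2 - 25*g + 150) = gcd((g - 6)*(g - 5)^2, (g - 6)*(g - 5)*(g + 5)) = g^2 - 11*g + 30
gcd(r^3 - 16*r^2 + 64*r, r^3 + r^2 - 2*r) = r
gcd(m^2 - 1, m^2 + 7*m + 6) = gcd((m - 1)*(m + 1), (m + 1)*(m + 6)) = m + 1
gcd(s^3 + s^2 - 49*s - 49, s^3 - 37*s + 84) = s + 7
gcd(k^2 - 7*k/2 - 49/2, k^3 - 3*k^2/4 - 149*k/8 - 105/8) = k + 7/2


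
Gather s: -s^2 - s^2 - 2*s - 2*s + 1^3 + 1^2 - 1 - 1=-2*s^2 - 4*s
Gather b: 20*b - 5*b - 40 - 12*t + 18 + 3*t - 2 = 15*b - 9*t - 24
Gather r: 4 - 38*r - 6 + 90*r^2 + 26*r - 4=90*r^2 - 12*r - 6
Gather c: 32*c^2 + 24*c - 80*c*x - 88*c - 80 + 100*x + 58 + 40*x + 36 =32*c^2 + c*(-80*x - 64) + 140*x + 14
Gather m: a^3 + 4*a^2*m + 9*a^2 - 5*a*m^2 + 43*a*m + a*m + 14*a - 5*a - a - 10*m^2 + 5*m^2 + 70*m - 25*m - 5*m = a^3 + 9*a^2 + 8*a + m^2*(-5*a - 5) + m*(4*a^2 + 44*a + 40)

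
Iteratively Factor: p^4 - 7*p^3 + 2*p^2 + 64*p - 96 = (p - 4)*(p^3 - 3*p^2 - 10*p + 24) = (p - 4)*(p + 3)*(p^2 - 6*p + 8) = (p - 4)*(p - 2)*(p + 3)*(p - 4)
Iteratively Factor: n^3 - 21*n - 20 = (n - 5)*(n^2 + 5*n + 4) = (n - 5)*(n + 1)*(n + 4)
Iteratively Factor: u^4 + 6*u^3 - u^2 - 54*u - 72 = (u + 3)*(u^3 + 3*u^2 - 10*u - 24) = (u + 2)*(u + 3)*(u^2 + u - 12) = (u + 2)*(u + 3)*(u + 4)*(u - 3)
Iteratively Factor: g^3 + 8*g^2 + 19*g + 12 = (g + 1)*(g^2 + 7*g + 12) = (g + 1)*(g + 3)*(g + 4)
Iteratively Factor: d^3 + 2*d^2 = (d)*(d^2 + 2*d) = d*(d + 2)*(d)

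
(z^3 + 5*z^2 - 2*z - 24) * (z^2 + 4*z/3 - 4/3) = z^5 + 19*z^4/3 + 10*z^3/3 - 100*z^2/3 - 88*z/3 + 32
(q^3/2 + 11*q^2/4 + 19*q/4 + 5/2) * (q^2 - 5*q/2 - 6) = q^5/2 + 3*q^4/2 - 41*q^3/8 - 207*q^2/8 - 139*q/4 - 15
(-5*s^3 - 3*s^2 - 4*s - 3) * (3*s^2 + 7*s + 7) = -15*s^5 - 44*s^4 - 68*s^3 - 58*s^2 - 49*s - 21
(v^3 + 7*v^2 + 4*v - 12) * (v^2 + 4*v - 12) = v^5 + 11*v^4 + 20*v^3 - 80*v^2 - 96*v + 144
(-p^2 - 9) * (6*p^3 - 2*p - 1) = -6*p^5 - 52*p^3 + p^2 + 18*p + 9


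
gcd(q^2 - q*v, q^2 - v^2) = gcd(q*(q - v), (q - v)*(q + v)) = q - v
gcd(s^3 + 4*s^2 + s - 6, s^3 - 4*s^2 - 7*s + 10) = s^2 + s - 2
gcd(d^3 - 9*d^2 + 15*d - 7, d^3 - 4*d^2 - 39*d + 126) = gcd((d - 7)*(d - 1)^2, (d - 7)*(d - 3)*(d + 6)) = d - 7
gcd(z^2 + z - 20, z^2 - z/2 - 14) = z - 4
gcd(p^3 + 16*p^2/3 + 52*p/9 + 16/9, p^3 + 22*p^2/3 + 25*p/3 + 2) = 1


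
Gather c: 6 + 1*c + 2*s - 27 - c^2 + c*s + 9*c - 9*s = -c^2 + c*(s + 10) - 7*s - 21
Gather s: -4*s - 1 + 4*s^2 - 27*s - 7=4*s^2 - 31*s - 8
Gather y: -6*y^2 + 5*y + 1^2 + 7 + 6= -6*y^2 + 5*y + 14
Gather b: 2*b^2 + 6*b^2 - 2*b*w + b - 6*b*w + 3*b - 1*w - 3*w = 8*b^2 + b*(4 - 8*w) - 4*w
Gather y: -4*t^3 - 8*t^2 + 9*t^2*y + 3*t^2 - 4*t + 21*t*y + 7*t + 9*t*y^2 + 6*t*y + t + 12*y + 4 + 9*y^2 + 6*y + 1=-4*t^3 - 5*t^2 + 4*t + y^2*(9*t + 9) + y*(9*t^2 + 27*t + 18) + 5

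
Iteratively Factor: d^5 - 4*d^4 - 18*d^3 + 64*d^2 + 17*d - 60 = (d + 1)*(d^4 - 5*d^3 - 13*d^2 + 77*d - 60) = (d - 5)*(d + 1)*(d^3 - 13*d + 12) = (d - 5)*(d - 3)*(d + 1)*(d^2 + 3*d - 4) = (d - 5)*(d - 3)*(d - 1)*(d + 1)*(d + 4)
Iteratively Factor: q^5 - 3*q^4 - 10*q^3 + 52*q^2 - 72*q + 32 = (q + 4)*(q^4 - 7*q^3 + 18*q^2 - 20*q + 8) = (q - 2)*(q + 4)*(q^3 - 5*q^2 + 8*q - 4) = (q - 2)*(q - 1)*(q + 4)*(q^2 - 4*q + 4) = (q - 2)^2*(q - 1)*(q + 4)*(q - 2)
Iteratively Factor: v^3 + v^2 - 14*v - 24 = (v - 4)*(v^2 + 5*v + 6) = (v - 4)*(v + 2)*(v + 3)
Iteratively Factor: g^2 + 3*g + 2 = (g + 1)*(g + 2)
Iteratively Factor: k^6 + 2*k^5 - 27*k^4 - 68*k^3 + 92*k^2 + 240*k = (k - 5)*(k^5 + 7*k^4 + 8*k^3 - 28*k^2 - 48*k) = (k - 5)*(k + 2)*(k^4 + 5*k^3 - 2*k^2 - 24*k) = (k - 5)*(k + 2)*(k + 3)*(k^3 + 2*k^2 - 8*k) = (k - 5)*(k + 2)*(k + 3)*(k + 4)*(k^2 - 2*k) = k*(k - 5)*(k + 2)*(k + 3)*(k + 4)*(k - 2)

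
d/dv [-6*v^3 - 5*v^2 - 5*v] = -18*v^2 - 10*v - 5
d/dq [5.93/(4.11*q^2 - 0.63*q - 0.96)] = (3.7359 - 48.7446*q)/(-4.11*q^2 + 0.63*q + 0.96)^2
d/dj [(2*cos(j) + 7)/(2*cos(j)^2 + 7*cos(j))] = sin(j)/cos(j)^2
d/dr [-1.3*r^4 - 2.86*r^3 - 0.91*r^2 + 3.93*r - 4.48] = -5.2*r^3 - 8.58*r^2 - 1.82*r + 3.93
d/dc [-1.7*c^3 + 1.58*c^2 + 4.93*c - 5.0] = -5.1*c^2 + 3.16*c + 4.93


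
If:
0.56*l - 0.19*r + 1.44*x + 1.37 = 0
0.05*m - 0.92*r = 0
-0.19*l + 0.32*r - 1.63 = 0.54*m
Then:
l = -2.55430487764386*x - 2.48726632798752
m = 0.928644951356377*x - 2.21469601885978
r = 0.0504698343128466*x - 0.120363914068466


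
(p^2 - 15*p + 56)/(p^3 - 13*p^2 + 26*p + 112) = 1/(p + 2)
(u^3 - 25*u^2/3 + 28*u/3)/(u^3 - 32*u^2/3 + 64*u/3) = (3*u^2 - 25*u + 28)/(3*u^2 - 32*u + 64)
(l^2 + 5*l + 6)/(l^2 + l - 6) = (l + 2)/(l - 2)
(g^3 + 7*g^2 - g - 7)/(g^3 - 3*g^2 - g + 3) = (g + 7)/(g - 3)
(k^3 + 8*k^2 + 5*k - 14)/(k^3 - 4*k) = (k^2 + 6*k - 7)/(k*(k - 2))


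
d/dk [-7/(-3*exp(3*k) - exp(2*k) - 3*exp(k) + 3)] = (-63*exp(2*k) - 14*exp(k) - 21)*exp(k)/(3*exp(3*k) + exp(2*k) + 3*exp(k) - 3)^2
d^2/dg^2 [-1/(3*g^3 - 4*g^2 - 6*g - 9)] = 2*((9*g - 4)*(-3*g^3 + 4*g^2 + 6*g + 9) + (-9*g^2 + 8*g + 6)^2)/(-3*g^3 + 4*g^2 + 6*g + 9)^3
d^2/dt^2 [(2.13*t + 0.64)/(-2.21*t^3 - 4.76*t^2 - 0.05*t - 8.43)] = (-62.418798*t^5 - 171.950376*t^4 - 203.77135*t^3 + 388.760964*t^2 + 583.446936*t + 53.154694)/(10.793861*t^9 + 69.744948*t^8 + 150.952503*t^7 + 234.524945*t^6 + 535.496583*t^5 + 578.635494*t^4 + 483.198452*t^3 + 1014.869997*t^2 + 10.659735*t + 599.077107)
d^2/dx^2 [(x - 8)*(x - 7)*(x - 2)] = 6*x - 34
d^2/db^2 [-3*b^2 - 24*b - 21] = -6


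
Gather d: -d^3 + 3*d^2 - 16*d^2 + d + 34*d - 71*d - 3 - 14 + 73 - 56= -d^3 - 13*d^2 - 36*d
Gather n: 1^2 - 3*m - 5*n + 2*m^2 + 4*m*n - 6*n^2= 2*m^2 - 3*m - 6*n^2 + n*(4*m - 5) + 1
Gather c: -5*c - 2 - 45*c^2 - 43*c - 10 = -45*c^2 - 48*c - 12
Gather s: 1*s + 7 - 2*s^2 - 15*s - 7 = -2*s^2 - 14*s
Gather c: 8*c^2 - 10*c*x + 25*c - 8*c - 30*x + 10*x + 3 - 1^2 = 8*c^2 + c*(17 - 10*x) - 20*x + 2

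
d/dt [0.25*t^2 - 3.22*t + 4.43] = 0.5*t - 3.22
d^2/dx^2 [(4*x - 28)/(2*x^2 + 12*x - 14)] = 4*((1 - 3*x)*(x^2 + 6*x - 7) + 4*(x - 7)*(x + 3)^2)/(x^2 + 6*x - 7)^3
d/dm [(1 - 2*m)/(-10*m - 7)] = 24/(10*m + 7)^2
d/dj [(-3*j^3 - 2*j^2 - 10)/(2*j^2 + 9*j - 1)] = (-6*j^4 - 54*j^3 - 9*j^2 + 44*j + 90)/(4*j^4 + 36*j^3 + 77*j^2 - 18*j + 1)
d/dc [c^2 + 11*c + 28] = 2*c + 11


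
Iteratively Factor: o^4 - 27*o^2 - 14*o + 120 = (o - 5)*(o^3 + 5*o^2 - 2*o - 24) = (o - 5)*(o + 3)*(o^2 + 2*o - 8) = (o - 5)*(o - 2)*(o + 3)*(o + 4)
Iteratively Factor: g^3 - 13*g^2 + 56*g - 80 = (g - 5)*(g^2 - 8*g + 16) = (g - 5)*(g - 4)*(g - 4)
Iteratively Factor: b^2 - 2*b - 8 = (b - 4)*(b + 2)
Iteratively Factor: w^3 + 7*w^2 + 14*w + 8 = (w + 4)*(w^2 + 3*w + 2) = (w + 2)*(w + 4)*(w + 1)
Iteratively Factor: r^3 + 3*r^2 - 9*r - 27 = (r - 3)*(r^2 + 6*r + 9) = (r - 3)*(r + 3)*(r + 3)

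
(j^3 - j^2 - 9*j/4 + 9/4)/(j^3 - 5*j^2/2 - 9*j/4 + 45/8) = 2*(j - 1)/(2*j - 5)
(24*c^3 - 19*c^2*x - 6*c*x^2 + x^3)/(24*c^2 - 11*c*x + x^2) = (-3*c^2 + 2*c*x + x^2)/(-3*c + x)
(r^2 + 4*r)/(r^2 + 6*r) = (r + 4)/(r + 6)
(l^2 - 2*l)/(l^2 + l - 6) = l/(l + 3)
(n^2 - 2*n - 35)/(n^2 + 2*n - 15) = (n - 7)/(n - 3)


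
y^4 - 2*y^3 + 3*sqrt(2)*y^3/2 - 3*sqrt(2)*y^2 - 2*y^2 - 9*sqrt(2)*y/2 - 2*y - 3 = (y - 3)*(y + 1)*(y + sqrt(2)/2)*(y + sqrt(2))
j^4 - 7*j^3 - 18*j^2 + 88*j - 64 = (j - 8)*(j - 2)*(j - 1)*(j + 4)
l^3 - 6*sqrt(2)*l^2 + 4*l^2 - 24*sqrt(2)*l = l*(l + 4)*(l - 6*sqrt(2))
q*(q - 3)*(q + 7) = q^3 + 4*q^2 - 21*q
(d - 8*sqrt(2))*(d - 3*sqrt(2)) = d^2 - 11*sqrt(2)*d + 48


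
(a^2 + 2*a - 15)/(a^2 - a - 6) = (a + 5)/(a + 2)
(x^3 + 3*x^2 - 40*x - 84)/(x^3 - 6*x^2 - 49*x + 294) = (x + 2)/(x - 7)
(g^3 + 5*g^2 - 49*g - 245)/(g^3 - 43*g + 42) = (g^2 - 2*g - 35)/(g^2 - 7*g + 6)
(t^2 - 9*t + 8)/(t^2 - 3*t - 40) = (t - 1)/(t + 5)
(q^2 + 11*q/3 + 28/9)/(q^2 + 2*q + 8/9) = (3*q + 7)/(3*q + 2)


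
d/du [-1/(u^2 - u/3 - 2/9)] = 27*(6*u - 1)/(-9*u^2 + 3*u + 2)^2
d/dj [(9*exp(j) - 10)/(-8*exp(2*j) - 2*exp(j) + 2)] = (36*exp(2*j) - 80*exp(j) - 1)*exp(j)/(2*(16*exp(4*j) + 8*exp(3*j) - 7*exp(2*j) - 2*exp(j) + 1))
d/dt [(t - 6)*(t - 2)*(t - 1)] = 3*t^2 - 18*t + 20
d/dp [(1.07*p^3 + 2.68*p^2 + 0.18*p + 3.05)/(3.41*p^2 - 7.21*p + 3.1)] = (3.6487*p^4 - 15.4294*p^3 - 9.9856*p^2 - 4.185*p + 22.5485)/(11.6281*p^4 - 49.1722*p^3 + 73.1261*p^2 - 44.702*p + 9.61)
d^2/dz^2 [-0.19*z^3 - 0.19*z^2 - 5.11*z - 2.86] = -1.14*z - 0.38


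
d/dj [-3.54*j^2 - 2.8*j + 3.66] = -7.08*j - 2.8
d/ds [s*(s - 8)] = 2*s - 8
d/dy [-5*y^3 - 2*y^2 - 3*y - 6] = -15*y^2 - 4*y - 3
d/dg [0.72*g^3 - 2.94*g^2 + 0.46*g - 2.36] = 2.16*g^2 - 5.88*g + 0.46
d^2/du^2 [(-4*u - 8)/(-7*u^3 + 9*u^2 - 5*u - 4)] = 8*((u + 2)*(21*u^2 - 18*u + 5)^2 + (-21*u^2 + 18*u - 3*(u + 2)*(7*u - 3) - 5)*(7*u^3 - 9*u^2 + 5*u + 4))/(7*u^3 - 9*u^2 + 5*u + 4)^3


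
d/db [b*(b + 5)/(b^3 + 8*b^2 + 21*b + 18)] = (-b^3 - 7*b^2 + 2*b + 30)/(b^5 + 13*b^4 + 67*b^3 + 171*b^2 + 216*b + 108)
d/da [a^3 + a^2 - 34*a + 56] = 3*a^2 + 2*a - 34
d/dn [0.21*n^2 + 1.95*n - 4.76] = 0.42*n + 1.95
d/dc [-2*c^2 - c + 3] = -4*c - 1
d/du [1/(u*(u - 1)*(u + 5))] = (-u*(u - 1) - u*(u + 5) - (u - 1)*(u + 5))/(u^2*(u - 1)^2*(u + 5)^2)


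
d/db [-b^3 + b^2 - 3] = b*(2 - 3*b)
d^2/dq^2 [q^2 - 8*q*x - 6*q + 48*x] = 2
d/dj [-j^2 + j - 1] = 1 - 2*j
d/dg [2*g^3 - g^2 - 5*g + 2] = 6*g^2 - 2*g - 5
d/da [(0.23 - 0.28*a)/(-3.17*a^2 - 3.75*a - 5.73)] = (-0.8876*a^2 + 1.4582*a + 2.4669)/(10.0489*a^4 + 23.775*a^3 + 50.3907*a^2 + 42.975*a + 32.8329)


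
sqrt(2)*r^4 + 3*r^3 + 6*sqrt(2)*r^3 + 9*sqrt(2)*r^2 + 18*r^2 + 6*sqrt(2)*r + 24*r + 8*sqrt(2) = (r + 2)*(r + 4)*(r + sqrt(2))*(sqrt(2)*r + 1)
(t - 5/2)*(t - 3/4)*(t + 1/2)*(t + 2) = t^4 - 3*t^3/4 - 21*t^2/4 + 23*t/16 + 15/8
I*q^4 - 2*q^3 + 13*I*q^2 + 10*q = q*(q - 2*I)*(q + 5*I)*(I*q + 1)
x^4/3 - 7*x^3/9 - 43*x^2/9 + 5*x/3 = x*(x/3 + 1)*(x - 5)*(x - 1/3)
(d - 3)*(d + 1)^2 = d^3 - d^2 - 5*d - 3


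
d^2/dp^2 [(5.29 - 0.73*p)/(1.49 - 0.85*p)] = -5.79496/(0.85*p - 1.49)^3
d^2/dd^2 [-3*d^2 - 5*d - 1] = -6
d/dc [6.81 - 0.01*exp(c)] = -0.01*exp(c)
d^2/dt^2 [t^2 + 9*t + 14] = 2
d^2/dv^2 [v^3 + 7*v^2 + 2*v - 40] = 6*v + 14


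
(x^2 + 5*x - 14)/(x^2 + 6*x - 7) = (x - 2)/(x - 1)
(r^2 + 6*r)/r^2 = (r + 6)/r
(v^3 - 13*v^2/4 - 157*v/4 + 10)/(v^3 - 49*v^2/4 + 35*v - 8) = (v + 5)/(v - 4)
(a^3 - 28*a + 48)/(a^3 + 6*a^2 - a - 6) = (a^2 - 6*a + 8)/(a^2 - 1)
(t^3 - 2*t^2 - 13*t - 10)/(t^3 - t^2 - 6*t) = (t^2 - 4*t - 5)/(t*(t - 3))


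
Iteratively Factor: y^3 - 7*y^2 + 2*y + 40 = (y - 4)*(y^2 - 3*y - 10) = (y - 4)*(y + 2)*(y - 5)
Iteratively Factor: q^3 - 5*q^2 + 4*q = (q)*(q^2 - 5*q + 4) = q*(q - 1)*(q - 4)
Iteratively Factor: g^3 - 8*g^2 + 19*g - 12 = (g - 4)*(g^2 - 4*g + 3) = (g - 4)*(g - 3)*(g - 1)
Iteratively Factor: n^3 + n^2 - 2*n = (n - 1)*(n^2 + 2*n) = n*(n - 1)*(n + 2)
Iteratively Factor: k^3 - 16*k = (k + 4)*(k^2 - 4*k) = (k - 4)*(k + 4)*(k)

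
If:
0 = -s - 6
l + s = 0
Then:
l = 6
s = -6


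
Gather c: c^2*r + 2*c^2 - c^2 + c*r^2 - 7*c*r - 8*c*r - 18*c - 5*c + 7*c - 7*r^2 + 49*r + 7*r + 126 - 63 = c^2*(r + 1) + c*(r^2 - 15*r - 16) - 7*r^2 + 56*r + 63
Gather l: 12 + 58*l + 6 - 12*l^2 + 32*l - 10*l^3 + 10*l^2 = -10*l^3 - 2*l^2 + 90*l + 18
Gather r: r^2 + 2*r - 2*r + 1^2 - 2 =r^2 - 1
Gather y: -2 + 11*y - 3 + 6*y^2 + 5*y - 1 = 6*y^2 + 16*y - 6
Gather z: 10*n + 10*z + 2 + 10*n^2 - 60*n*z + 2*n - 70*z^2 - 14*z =10*n^2 + 12*n - 70*z^2 + z*(-60*n - 4) + 2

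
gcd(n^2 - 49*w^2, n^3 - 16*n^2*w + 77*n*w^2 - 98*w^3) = -n + 7*w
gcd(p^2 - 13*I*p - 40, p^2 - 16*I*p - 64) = p - 8*I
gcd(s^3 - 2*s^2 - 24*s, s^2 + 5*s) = s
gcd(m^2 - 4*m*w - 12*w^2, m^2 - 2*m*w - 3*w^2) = 1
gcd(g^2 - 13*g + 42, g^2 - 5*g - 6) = g - 6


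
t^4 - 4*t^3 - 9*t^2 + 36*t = t*(t - 4)*(t - 3)*(t + 3)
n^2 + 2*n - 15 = (n - 3)*(n + 5)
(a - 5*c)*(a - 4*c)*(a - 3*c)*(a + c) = a^4 - 11*a^3*c + 35*a^2*c^2 - 13*a*c^3 - 60*c^4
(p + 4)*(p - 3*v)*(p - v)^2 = p^4 - 5*p^3*v + 4*p^3 + 7*p^2*v^2 - 20*p^2*v - 3*p*v^3 + 28*p*v^2 - 12*v^3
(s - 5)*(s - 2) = s^2 - 7*s + 10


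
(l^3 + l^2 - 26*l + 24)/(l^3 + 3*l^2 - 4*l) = (l^2 + 2*l - 24)/(l*(l + 4))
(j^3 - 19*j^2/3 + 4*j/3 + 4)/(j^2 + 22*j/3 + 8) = (3*j^3 - 19*j^2 + 4*j + 12)/(3*j^2 + 22*j + 24)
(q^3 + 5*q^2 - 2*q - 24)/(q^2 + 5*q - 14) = (q^2 + 7*q + 12)/(q + 7)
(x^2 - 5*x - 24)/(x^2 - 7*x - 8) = (x + 3)/(x + 1)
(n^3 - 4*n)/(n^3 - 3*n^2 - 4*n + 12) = n/(n - 3)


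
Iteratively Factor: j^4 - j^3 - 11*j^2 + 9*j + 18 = (j - 2)*(j^3 + j^2 - 9*j - 9) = (j - 2)*(j + 3)*(j^2 - 2*j - 3) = (j - 3)*(j - 2)*(j + 3)*(j + 1)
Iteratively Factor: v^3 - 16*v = (v)*(v^2 - 16) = v*(v - 4)*(v + 4)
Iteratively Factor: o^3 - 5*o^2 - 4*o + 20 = (o - 2)*(o^2 - 3*o - 10) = (o - 5)*(o - 2)*(o + 2)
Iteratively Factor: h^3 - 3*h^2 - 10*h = (h + 2)*(h^2 - 5*h) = (h - 5)*(h + 2)*(h)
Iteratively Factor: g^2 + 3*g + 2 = (g + 2)*(g + 1)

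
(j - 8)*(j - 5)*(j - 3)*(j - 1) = j^4 - 17*j^3 + 95*j^2 - 199*j + 120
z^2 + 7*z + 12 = (z + 3)*(z + 4)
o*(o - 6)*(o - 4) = o^3 - 10*o^2 + 24*o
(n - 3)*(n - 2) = n^2 - 5*n + 6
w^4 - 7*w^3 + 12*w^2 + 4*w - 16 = (w - 4)*(w - 2)^2*(w + 1)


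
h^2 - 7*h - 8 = (h - 8)*(h + 1)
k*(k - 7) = k^2 - 7*k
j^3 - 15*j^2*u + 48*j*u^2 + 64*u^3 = (j - 8*u)^2*(j + u)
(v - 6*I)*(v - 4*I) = v^2 - 10*I*v - 24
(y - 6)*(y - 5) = y^2 - 11*y + 30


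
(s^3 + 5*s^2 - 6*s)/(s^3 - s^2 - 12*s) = (-s^2 - 5*s + 6)/(-s^2 + s + 12)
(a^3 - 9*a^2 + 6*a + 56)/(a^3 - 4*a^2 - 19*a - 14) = (a - 4)/(a + 1)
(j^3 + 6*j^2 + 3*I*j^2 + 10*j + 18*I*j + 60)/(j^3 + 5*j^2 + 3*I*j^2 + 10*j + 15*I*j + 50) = (j + 6)/(j + 5)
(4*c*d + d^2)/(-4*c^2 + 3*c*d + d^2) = -d/(c - d)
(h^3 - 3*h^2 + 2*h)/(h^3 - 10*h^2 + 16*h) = (h - 1)/(h - 8)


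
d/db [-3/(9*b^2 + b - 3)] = 3*(18*b + 1)/(9*b^2 + b - 3)^2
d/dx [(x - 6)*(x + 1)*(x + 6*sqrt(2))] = 3*x^2 - 10*x + 12*sqrt(2)*x - 30*sqrt(2) - 6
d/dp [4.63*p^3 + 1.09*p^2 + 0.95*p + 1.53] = 13.89*p^2 + 2.18*p + 0.95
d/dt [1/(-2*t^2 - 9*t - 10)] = (4*t + 9)/(2*t^2 + 9*t + 10)^2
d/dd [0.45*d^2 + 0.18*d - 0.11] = 0.9*d + 0.18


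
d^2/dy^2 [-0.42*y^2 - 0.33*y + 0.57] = -0.840000000000000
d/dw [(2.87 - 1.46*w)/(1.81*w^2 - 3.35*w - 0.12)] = (2.6426*w^2 - 10.3894*w + 9.7897)/(3.2761*w^4 - 12.127*w^3 + 10.7881*w^2 + 0.804*w + 0.0144)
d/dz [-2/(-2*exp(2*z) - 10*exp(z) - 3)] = (-8*exp(z) - 20)*exp(z)/(2*exp(2*z) + 10*exp(z) + 3)^2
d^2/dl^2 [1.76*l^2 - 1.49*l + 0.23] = 3.52000000000000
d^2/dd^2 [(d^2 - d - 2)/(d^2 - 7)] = 2*(-d^3 + 15*d^2 - 21*d + 35)/(d^6 - 21*d^4 + 147*d^2 - 343)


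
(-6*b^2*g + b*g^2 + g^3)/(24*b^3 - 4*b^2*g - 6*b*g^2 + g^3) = g*(-3*b - g)/(12*b^2 + 4*b*g - g^2)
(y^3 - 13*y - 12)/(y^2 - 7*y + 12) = (y^2 + 4*y + 3)/(y - 3)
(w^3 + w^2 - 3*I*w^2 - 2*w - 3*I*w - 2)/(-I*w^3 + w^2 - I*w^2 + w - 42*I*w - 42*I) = (I*w^2 + 3*w - 2*I)/(w^2 + I*w + 42)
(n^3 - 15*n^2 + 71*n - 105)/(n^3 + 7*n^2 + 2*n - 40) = (n^3 - 15*n^2 + 71*n - 105)/(n^3 + 7*n^2 + 2*n - 40)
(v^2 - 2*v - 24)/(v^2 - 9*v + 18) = (v + 4)/(v - 3)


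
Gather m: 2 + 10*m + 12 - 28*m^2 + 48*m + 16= -28*m^2 + 58*m + 30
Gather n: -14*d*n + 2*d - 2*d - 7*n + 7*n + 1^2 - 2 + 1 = -14*d*n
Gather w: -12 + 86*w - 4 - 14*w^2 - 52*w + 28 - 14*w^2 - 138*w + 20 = -28*w^2 - 104*w + 32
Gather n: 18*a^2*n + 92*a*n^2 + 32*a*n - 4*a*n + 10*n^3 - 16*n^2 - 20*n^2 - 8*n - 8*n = 10*n^3 + n^2*(92*a - 36) + n*(18*a^2 + 28*a - 16)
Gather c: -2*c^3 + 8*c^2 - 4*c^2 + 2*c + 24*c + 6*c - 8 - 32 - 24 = -2*c^3 + 4*c^2 + 32*c - 64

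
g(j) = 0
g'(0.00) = 0.00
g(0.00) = 0.00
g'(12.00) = 0.00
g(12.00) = 0.00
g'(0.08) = 0.00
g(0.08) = 0.00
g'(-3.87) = 0.00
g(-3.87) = 0.00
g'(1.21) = 0.00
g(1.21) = 0.00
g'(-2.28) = 0.00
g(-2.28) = 0.00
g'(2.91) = 0.00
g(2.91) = 0.00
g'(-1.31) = 0.00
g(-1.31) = 0.00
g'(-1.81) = 0.00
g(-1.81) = 0.00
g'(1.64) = 0.00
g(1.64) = 0.00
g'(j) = 0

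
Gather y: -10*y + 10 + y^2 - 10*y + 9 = y^2 - 20*y + 19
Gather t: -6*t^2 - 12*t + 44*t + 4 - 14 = -6*t^2 + 32*t - 10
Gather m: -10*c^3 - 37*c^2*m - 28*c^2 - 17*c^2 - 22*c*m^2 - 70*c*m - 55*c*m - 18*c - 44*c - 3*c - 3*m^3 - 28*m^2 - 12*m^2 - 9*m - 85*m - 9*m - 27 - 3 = -10*c^3 - 45*c^2 - 65*c - 3*m^3 + m^2*(-22*c - 40) + m*(-37*c^2 - 125*c - 103) - 30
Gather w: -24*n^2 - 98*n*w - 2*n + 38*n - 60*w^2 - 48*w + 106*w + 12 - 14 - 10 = -24*n^2 + 36*n - 60*w^2 + w*(58 - 98*n) - 12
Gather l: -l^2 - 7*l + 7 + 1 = -l^2 - 7*l + 8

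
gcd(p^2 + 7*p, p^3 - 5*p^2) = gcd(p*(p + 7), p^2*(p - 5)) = p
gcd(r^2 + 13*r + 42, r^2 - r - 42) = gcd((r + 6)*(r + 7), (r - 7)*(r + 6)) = r + 6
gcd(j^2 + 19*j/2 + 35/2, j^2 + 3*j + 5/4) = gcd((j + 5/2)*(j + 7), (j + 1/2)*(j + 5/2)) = j + 5/2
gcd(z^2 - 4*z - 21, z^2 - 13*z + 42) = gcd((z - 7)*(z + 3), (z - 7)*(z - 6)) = z - 7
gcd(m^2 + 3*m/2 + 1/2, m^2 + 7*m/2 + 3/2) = m + 1/2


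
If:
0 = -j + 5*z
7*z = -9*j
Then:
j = 0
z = 0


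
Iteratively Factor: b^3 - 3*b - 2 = (b - 2)*(b^2 + 2*b + 1) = (b - 2)*(b + 1)*(b + 1)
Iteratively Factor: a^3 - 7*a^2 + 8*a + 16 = (a + 1)*(a^2 - 8*a + 16) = (a - 4)*(a + 1)*(a - 4)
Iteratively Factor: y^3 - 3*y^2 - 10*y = (y - 5)*(y^2 + 2*y) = y*(y - 5)*(y + 2)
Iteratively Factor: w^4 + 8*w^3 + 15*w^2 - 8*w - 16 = (w + 1)*(w^3 + 7*w^2 + 8*w - 16) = (w + 1)*(w + 4)*(w^2 + 3*w - 4) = (w - 1)*(w + 1)*(w + 4)*(w + 4)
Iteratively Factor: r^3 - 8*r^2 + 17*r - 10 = (r - 2)*(r^2 - 6*r + 5) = (r - 2)*(r - 1)*(r - 5)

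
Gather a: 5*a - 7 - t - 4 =5*a - t - 11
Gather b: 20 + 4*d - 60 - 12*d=-8*d - 40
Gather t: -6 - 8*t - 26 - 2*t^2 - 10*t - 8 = -2*t^2 - 18*t - 40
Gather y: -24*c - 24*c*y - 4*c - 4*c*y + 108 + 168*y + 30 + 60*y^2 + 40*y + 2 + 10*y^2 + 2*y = -28*c + 70*y^2 + y*(210 - 28*c) + 140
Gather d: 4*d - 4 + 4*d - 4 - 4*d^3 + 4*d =-4*d^3 + 12*d - 8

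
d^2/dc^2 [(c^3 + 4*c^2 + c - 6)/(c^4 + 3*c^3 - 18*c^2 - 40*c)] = 2*(c^6 + 6*c^5 + 48*c^4 + 38*c^3 + 171*c^2 + 180*c - 1200)/(c^3*(c^6 + 3*c^5 - 57*c^4 - 119*c^3 + 1140*c^2 + 1200*c - 8000))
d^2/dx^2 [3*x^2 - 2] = 6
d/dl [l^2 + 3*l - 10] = 2*l + 3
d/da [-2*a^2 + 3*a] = 3 - 4*a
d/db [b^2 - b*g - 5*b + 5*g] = 2*b - g - 5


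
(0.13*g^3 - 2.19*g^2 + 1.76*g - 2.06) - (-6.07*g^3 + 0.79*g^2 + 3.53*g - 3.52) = 6.2*g^3 - 2.98*g^2 - 1.77*g + 1.46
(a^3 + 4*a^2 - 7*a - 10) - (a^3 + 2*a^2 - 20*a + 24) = 2*a^2 + 13*a - 34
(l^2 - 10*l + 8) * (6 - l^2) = -l^4 + 10*l^3 - 2*l^2 - 60*l + 48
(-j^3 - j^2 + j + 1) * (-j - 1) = j^4 + 2*j^3 - 2*j - 1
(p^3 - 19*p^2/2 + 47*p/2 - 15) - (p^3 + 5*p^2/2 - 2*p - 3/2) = -12*p^2 + 51*p/2 - 27/2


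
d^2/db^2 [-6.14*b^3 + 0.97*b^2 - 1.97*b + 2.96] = 1.94 - 36.84*b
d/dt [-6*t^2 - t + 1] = -12*t - 1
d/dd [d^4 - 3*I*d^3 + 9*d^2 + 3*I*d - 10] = 4*d^3 - 9*I*d^2 + 18*d + 3*I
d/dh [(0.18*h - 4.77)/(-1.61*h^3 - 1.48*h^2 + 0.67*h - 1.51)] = (0.5796*h^3 - 22.7727*h^2 - 14.1192*h + 2.9241)/(2.5921*h^6 + 4.7656*h^5 + 0.0329999999999995*h^4 + 2.879*h^3 + 4.9185*h^2 - 2.0234*h + 2.2801)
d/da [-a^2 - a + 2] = -2*a - 1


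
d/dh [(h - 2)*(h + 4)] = 2*h + 2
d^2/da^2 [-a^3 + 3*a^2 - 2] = 6 - 6*a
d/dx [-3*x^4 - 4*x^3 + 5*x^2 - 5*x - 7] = -12*x^3 - 12*x^2 + 10*x - 5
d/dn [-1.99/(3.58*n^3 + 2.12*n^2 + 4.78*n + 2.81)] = (21.3726*n^2 + 8.4376*n + 9.5122)/(3.58*n^3 + 2.12*n^2 + 4.78*n + 2.81)^2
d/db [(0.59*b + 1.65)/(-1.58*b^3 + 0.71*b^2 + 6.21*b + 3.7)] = (1.8644*b^3 + 7.4021*b^2 - 2.343*b - 8.0635)/(2.4964*b^6 - 2.2436*b^5 - 19.1195*b^4 - 2.8738*b^3 + 43.8181*b^2 + 45.954*b + 13.69)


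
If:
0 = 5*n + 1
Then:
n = -1/5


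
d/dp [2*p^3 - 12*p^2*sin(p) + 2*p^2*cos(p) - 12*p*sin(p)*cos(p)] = -2*p^2*sin(p) - 12*p^2*cos(p) + 6*p^2 - 24*p*sin(p) + 4*p*cos(p) - 12*p*cos(2*p) - 6*sin(2*p)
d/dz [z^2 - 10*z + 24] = 2*z - 10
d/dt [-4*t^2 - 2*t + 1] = -8*t - 2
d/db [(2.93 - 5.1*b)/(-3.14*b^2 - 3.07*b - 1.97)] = (-16.014*b^2 + 18.4004*b + 19.0421)/(9.8596*b^4 + 19.2796*b^3 + 21.7965*b^2 + 12.0958*b + 3.8809)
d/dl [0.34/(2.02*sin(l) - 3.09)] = -0.6868*cos(l)/(2.02*sin(l) - 3.09)^2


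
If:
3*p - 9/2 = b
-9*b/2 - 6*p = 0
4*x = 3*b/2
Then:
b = -18/13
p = 27/26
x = -27/52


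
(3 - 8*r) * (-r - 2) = 8*r^2 + 13*r - 6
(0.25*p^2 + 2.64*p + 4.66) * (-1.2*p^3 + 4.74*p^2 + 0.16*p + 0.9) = -0.3*p^5 - 1.983*p^4 + 6.9616*p^3 + 22.7358*p^2 + 3.1216*p + 4.194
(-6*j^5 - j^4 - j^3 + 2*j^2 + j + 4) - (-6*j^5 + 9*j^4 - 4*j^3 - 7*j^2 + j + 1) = -10*j^4 + 3*j^3 + 9*j^2 + 3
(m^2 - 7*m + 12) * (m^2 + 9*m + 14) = m^4 + 2*m^3 - 37*m^2 + 10*m + 168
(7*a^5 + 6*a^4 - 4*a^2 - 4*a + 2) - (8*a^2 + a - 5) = 7*a^5 + 6*a^4 - 12*a^2 - 5*a + 7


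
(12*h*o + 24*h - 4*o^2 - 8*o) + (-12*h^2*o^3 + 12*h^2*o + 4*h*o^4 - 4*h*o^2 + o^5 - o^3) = -12*h^2*o^3 + 12*h^2*o + 4*h*o^4 - 4*h*o^2 + 12*h*o + 24*h + o^5 - o^3 - 4*o^2 - 8*o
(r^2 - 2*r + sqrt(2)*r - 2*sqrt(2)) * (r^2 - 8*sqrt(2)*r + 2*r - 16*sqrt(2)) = r^4 - 7*sqrt(2)*r^3 - 20*r^2 + 28*sqrt(2)*r + 64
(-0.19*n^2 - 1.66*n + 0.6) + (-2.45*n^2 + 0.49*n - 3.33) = -2.64*n^2 - 1.17*n - 2.73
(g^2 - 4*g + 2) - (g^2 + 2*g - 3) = 5 - 6*g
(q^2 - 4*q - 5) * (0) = 0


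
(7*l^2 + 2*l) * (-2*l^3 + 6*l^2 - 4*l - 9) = -14*l^5 + 38*l^4 - 16*l^3 - 71*l^2 - 18*l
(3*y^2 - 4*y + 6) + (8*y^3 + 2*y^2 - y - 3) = 8*y^3 + 5*y^2 - 5*y + 3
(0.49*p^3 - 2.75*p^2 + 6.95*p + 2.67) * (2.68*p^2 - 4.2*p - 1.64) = 1.3132*p^5 - 9.428*p^4 + 29.3724*p^3 - 17.5244*p^2 - 22.612*p - 4.3788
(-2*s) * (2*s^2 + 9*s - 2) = -4*s^3 - 18*s^2 + 4*s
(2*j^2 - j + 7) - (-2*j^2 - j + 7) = 4*j^2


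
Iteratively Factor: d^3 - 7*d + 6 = (d + 3)*(d^2 - 3*d + 2) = (d - 1)*(d + 3)*(d - 2)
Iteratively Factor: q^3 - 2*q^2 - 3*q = (q + 1)*(q^2 - 3*q) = q*(q + 1)*(q - 3)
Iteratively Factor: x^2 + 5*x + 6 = (x + 2)*(x + 3)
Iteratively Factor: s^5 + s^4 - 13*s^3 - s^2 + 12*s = (s - 3)*(s^4 + 4*s^3 - s^2 - 4*s) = (s - 3)*(s - 1)*(s^3 + 5*s^2 + 4*s) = (s - 3)*(s - 1)*(s + 1)*(s^2 + 4*s) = (s - 3)*(s - 1)*(s + 1)*(s + 4)*(s)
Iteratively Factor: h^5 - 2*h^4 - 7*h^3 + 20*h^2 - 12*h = (h - 1)*(h^4 - h^3 - 8*h^2 + 12*h) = (h - 2)*(h - 1)*(h^3 + h^2 - 6*h) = h*(h - 2)*(h - 1)*(h^2 + h - 6) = h*(h - 2)^2*(h - 1)*(h + 3)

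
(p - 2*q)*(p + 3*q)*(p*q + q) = p^3*q + p^2*q^2 + p^2*q - 6*p*q^3 + p*q^2 - 6*q^3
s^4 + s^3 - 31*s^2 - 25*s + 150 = (s - 5)*(s - 2)*(s + 3)*(s + 5)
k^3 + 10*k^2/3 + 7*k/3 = k*(k + 1)*(k + 7/3)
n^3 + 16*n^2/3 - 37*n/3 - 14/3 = (n - 2)*(n + 1/3)*(n + 7)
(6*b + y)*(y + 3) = 6*b*y + 18*b + y^2 + 3*y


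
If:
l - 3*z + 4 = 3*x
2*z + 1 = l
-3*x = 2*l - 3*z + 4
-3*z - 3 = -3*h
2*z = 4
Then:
No Solution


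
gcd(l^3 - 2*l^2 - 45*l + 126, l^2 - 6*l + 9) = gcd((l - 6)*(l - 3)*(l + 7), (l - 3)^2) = l - 3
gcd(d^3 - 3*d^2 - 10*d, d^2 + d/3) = d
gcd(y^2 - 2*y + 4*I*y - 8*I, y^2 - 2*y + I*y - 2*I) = y - 2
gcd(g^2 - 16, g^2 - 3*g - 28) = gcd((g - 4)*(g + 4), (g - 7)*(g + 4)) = g + 4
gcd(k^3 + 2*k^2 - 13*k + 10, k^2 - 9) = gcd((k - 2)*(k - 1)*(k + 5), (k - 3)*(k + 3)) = 1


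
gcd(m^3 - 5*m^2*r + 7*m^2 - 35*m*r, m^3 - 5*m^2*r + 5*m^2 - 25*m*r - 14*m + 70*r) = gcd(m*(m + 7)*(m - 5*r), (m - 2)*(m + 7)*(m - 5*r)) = -m^2 + 5*m*r - 7*m + 35*r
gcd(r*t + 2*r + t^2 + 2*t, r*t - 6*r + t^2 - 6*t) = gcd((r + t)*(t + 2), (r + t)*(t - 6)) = r + t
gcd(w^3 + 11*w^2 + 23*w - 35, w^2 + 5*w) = w + 5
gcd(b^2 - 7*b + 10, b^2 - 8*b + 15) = b - 5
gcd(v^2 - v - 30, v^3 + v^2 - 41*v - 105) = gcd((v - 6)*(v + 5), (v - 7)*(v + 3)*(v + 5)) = v + 5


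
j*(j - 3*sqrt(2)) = j^2 - 3*sqrt(2)*j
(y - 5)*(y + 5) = y^2 - 25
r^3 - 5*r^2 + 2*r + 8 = (r - 4)*(r - 2)*(r + 1)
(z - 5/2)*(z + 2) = z^2 - z/2 - 5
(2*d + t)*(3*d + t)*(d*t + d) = 6*d^3*t + 6*d^3 + 5*d^2*t^2 + 5*d^2*t + d*t^3 + d*t^2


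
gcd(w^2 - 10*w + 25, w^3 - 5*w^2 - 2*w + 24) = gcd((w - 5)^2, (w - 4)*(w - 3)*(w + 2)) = 1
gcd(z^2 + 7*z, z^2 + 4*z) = z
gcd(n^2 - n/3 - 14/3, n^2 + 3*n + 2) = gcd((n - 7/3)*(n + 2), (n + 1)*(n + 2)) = n + 2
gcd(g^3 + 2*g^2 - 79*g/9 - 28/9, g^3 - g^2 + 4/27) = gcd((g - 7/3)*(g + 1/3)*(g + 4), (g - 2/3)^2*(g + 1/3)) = g + 1/3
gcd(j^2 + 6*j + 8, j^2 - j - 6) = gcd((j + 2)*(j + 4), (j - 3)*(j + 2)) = j + 2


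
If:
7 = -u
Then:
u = -7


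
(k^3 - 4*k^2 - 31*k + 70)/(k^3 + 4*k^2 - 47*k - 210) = (k - 2)/(k + 6)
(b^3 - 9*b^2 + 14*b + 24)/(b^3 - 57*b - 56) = (b^2 - 10*b + 24)/(b^2 - b - 56)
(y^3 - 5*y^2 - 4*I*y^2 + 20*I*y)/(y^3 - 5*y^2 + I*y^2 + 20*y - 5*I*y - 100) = y/(y + 5*I)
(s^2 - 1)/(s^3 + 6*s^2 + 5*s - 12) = (s + 1)/(s^2 + 7*s + 12)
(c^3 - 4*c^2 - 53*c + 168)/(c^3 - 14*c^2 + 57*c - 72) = (c + 7)/(c - 3)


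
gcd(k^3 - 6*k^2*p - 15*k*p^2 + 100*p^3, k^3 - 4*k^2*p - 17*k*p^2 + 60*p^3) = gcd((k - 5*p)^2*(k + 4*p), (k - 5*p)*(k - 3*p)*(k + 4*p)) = -k^2 + k*p + 20*p^2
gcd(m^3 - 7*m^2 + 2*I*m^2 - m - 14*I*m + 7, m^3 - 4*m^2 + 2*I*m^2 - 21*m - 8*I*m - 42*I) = m - 7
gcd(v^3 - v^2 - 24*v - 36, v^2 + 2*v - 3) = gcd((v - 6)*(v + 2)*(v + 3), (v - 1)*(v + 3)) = v + 3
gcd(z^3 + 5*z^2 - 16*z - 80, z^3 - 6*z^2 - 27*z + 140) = z^2 + z - 20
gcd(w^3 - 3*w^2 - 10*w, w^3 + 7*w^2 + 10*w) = w^2 + 2*w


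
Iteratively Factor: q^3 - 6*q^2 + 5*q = (q - 1)*(q^2 - 5*q) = (q - 5)*(q - 1)*(q)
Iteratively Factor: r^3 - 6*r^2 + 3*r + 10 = (r - 5)*(r^2 - r - 2) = (r - 5)*(r + 1)*(r - 2)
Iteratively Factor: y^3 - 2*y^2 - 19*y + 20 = (y - 1)*(y^2 - y - 20) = (y - 1)*(y + 4)*(y - 5)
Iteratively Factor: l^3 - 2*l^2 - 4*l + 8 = (l - 2)*(l^2 - 4) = (l - 2)*(l + 2)*(l - 2)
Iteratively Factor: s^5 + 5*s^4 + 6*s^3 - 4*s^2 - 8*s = (s + 2)*(s^4 + 3*s^3 - 4*s) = s*(s + 2)*(s^3 + 3*s^2 - 4) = s*(s + 2)^2*(s^2 + s - 2) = s*(s - 1)*(s + 2)^2*(s + 2)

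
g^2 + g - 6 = (g - 2)*(g + 3)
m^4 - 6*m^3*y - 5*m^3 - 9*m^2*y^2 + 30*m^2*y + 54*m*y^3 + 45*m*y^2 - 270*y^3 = (m - 5)*(m - 6*y)*(m - 3*y)*(m + 3*y)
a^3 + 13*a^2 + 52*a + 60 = (a + 2)*(a + 5)*(a + 6)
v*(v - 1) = v^2 - v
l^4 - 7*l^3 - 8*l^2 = l^2*(l - 8)*(l + 1)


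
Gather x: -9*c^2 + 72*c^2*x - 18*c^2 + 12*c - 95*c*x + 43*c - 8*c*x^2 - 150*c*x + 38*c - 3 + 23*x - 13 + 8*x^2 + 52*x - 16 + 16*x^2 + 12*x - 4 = -27*c^2 + 93*c + x^2*(24 - 8*c) + x*(72*c^2 - 245*c + 87) - 36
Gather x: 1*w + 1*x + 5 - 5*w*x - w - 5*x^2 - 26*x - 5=-5*x^2 + x*(-5*w - 25)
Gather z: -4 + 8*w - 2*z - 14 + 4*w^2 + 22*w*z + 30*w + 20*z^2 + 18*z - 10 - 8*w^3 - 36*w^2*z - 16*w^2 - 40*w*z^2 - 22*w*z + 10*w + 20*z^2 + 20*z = -8*w^3 - 12*w^2 + 48*w + z^2*(40 - 40*w) + z*(36 - 36*w^2) - 28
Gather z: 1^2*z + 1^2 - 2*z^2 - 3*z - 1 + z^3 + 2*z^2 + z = z^3 - z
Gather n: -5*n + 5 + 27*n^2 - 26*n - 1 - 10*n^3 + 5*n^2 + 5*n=-10*n^3 + 32*n^2 - 26*n + 4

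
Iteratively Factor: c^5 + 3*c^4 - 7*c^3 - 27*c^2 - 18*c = (c + 3)*(c^4 - 7*c^2 - 6*c) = c*(c + 3)*(c^3 - 7*c - 6) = c*(c + 1)*(c + 3)*(c^2 - c - 6) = c*(c + 1)*(c + 2)*(c + 3)*(c - 3)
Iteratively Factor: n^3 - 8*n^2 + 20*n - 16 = (n - 2)*(n^2 - 6*n + 8) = (n - 4)*(n - 2)*(n - 2)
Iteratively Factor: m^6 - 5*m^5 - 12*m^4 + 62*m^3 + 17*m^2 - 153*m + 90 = (m - 3)*(m^5 - 2*m^4 - 18*m^3 + 8*m^2 + 41*m - 30) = (m - 3)*(m + 2)*(m^4 - 4*m^3 - 10*m^2 + 28*m - 15) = (m - 3)*(m - 1)*(m + 2)*(m^3 - 3*m^2 - 13*m + 15) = (m - 3)*(m - 1)^2*(m + 2)*(m^2 - 2*m - 15) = (m - 3)*(m - 1)^2*(m + 2)*(m + 3)*(m - 5)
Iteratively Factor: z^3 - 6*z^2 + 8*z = (z)*(z^2 - 6*z + 8) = z*(z - 4)*(z - 2)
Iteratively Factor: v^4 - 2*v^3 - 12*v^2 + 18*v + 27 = (v - 3)*(v^3 + v^2 - 9*v - 9) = (v - 3)*(v + 1)*(v^2 - 9) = (v - 3)*(v + 1)*(v + 3)*(v - 3)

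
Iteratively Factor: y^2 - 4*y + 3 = (y - 3)*(y - 1)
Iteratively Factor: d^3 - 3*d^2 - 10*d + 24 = (d + 3)*(d^2 - 6*d + 8) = (d - 2)*(d + 3)*(d - 4)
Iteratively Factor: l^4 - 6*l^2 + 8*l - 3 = (l - 1)*(l^3 + l^2 - 5*l + 3) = (l - 1)^2*(l^2 + 2*l - 3) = (l - 1)^2*(l + 3)*(l - 1)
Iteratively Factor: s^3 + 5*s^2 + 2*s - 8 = (s - 1)*(s^2 + 6*s + 8) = (s - 1)*(s + 4)*(s + 2)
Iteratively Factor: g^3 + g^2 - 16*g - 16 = (g - 4)*(g^2 + 5*g + 4) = (g - 4)*(g + 4)*(g + 1)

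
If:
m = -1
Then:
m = -1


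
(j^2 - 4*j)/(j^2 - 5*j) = (j - 4)/(j - 5)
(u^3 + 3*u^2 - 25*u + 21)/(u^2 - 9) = (u^2 + 6*u - 7)/(u + 3)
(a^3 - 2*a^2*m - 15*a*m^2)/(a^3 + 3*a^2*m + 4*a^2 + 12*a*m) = (a - 5*m)/(a + 4)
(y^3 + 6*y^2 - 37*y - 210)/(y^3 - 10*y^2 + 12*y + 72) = (y^2 + 12*y + 35)/(y^2 - 4*y - 12)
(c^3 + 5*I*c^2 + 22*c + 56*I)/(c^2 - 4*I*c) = c + 9*I - 14/c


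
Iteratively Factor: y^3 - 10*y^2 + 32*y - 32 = (y - 4)*(y^2 - 6*y + 8) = (y - 4)*(y - 2)*(y - 4)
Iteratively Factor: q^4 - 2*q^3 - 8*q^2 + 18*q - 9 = (q - 1)*(q^3 - q^2 - 9*q + 9) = (q - 1)*(q + 3)*(q^2 - 4*q + 3) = (q - 3)*(q - 1)*(q + 3)*(q - 1)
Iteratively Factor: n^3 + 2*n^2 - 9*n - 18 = (n + 3)*(n^2 - n - 6) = (n - 3)*(n + 3)*(n + 2)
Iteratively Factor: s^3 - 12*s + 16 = (s - 2)*(s^2 + 2*s - 8) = (s - 2)*(s + 4)*(s - 2)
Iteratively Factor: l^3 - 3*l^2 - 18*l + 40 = (l - 5)*(l^2 + 2*l - 8) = (l - 5)*(l + 4)*(l - 2)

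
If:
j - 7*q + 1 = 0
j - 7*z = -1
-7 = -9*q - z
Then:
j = 39/10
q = 7/10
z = 7/10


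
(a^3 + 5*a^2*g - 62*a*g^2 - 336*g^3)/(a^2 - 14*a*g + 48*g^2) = (a^2 + 13*a*g + 42*g^2)/(a - 6*g)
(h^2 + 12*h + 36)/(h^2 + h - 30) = (h + 6)/(h - 5)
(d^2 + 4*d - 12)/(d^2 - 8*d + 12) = (d + 6)/(d - 6)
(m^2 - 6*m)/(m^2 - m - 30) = m/(m + 5)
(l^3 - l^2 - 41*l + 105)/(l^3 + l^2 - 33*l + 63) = (l - 5)/(l - 3)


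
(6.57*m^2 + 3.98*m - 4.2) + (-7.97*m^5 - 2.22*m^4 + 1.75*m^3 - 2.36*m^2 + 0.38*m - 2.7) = -7.97*m^5 - 2.22*m^4 + 1.75*m^3 + 4.21*m^2 + 4.36*m - 6.9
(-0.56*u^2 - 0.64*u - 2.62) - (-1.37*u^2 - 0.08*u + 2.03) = 0.81*u^2 - 0.56*u - 4.65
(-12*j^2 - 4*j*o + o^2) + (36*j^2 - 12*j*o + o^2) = 24*j^2 - 16*j*o + 2*o^2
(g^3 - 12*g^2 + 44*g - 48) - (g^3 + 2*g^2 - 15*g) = -14*g^2 + 59*g - 48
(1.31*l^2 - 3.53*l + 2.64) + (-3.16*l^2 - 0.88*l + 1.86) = -1.85*l^2 - 4.41*l + 4.5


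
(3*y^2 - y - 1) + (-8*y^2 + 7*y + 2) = -5*y^2 + 6*y + 1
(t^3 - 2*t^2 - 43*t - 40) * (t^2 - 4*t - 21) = t^5 - 6*t^4 - 56*t^3 + 174*t^2 + 1063*t + 840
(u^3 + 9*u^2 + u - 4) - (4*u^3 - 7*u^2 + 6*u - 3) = -3*u^3 + 16*u^2 - 5*u - 1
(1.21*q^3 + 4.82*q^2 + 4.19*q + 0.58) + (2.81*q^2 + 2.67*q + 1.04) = 1.21*q^3 + 7.63*q^2 + 6.86*q + 1.62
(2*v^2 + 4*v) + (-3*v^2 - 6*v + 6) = -v^2 - 2*v + 6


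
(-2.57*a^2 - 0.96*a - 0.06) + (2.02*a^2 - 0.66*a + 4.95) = -0.55*a^2 - 1.62*a + 4.89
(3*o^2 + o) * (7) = 21*o^2 + 7*o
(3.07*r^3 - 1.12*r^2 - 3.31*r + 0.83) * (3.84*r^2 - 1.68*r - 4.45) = 11.7888*r^5 - 9.4584*r^4 - 24.4903*r^3 + 13.732*r^2 + 13.3351*r - 3.6935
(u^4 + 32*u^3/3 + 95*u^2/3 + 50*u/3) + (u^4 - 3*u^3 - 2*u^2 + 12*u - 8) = 2*u^4 + 23*u^3/3 + 89*u^2/3 + 86*u/3 - 8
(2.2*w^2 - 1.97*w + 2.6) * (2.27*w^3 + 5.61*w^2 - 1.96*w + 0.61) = 4.994*w^5 + 7.8701*w^4 - 9.4617*w^3 + 19.7892*w^2 - 6.2977*w + 1.586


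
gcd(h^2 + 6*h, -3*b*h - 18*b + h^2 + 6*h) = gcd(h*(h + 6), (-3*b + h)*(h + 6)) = h + 6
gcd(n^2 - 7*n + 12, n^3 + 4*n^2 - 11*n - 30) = n - 3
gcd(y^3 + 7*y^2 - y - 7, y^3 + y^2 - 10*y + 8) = y - 1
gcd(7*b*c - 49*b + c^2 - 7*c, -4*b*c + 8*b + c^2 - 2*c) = 1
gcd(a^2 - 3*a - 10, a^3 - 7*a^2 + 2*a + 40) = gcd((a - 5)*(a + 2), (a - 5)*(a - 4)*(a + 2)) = a^2 - 3*a - 10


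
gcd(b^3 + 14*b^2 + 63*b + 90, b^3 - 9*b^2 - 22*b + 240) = b + 5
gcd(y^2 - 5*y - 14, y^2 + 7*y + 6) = 1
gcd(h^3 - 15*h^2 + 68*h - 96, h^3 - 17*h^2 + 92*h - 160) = h^2 - 12*h + 32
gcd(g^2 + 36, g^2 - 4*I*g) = 1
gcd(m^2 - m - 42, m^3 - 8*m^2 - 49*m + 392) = m - 7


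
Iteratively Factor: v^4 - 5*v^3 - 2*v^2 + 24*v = (v - 4)*(v^3 - v^2 - 6*v) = (v - 4)*(v + 2)*(v^2 - 3*v) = v*(v - 4)*(v + 2)*(v - 3)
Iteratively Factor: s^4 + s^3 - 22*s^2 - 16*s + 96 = (s - 2)*(s^3 + 3*s^2 - 16*s - 48) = (s - 4)*(s - 2)*(s^2 + 7*s + 12) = (s - 4)*(s - 2)*(s + 4)*(s + 3)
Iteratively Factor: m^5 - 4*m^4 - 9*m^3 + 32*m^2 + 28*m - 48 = (m - 3)*(m^4 - m^3 - 12*m^2 - 4*m + 16) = (m - 4)*(m - 3)*(m^3 + 3*m^2 - 4) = (m - 4)*(m - 3)*(m + 2)*(m^2 + m - 2) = (m - 4)*(m - 3)*(m - 1)*(m + 2)*(m + 2)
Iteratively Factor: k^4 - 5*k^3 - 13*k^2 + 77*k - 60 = (k - 1)*(k^3 - 4*k^2 - 17*k + 60) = (k - 3)*(k - 1)*(k^2 - k - 20) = (k - 5)*(k - 3)*(k - 1)*(k + 4)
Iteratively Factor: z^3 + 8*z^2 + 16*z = (z + 4)*(z^2 + 4*z) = (z + 4)^2*(z)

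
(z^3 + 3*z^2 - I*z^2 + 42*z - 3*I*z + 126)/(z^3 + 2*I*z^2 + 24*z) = (z^2 + z*(3 - 7*I) - 21*I)/(z*(z - 4*I))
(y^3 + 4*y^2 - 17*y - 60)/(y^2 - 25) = (y^2 - y - 12)/(y - 5)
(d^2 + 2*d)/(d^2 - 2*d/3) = 3*(d + 2)/(3*d - 2)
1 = 1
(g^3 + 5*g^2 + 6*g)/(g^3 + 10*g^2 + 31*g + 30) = g/(g + 5)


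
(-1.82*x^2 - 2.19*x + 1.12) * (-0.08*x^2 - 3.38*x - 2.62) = 0.1456*x^4 + 6.3268*x^3 + 12.081*x^2 + 1.9522*x - 2.9344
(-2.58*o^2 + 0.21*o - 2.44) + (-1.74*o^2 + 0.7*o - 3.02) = -4.32*o^2 + 0.91*o - 5.46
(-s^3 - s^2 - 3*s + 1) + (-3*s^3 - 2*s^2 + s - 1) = -4*s^3 - 3*s^2 - 2*s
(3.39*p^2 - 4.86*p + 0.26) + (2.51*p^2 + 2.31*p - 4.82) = 5.9*p^2 - 2.55*p - 4.56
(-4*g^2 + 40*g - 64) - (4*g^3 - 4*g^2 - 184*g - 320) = -4*g^3 + 224*g + 256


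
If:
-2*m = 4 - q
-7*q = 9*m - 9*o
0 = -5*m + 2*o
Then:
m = -56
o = -140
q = -108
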